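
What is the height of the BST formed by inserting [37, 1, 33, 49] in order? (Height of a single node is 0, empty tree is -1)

Insertion order: [37, 1, 33, 49]
Tree (level-order array): [37, 1, 49, None, 33]
Compute height bottom-up (empty subtree = -1):
  height(33) = 1 + max(-1, -1) = 0
  height(1) = 1 + max(-1, 0) = 1
  height(49) = 1 + max(-1, -1) = 0
  height(37) = 1 + max(1, 0) = 2
Height = 2


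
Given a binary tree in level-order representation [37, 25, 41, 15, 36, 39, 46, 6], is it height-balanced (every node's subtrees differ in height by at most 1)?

Tree (level-order array): [37, 25, 41, 15, 36, 39, 46, 6]
Definition: a tree is height-balanced if, at every node, |h(left) - h(right)| <= 1 (empty subtree has height -1).
Bottom-up per-node check:
  node 6: h_left=-1, h_right=-1, diff=0 [OK], height=0
  node 15: h_left=0, h_right=-1, diff=1 [OK], height=1
  node 36: h_left=-1, h_right=-1, diff=0 [OK], height=0
  node 25: h_left=1, h_right=0, diff=1 [OK], height=2
  node 39: h_left=-1, h_right=-1, diff=0 [OK], height=0
  node 46: h_left=-1, h_right=-1, diff=0 [OK], height=0
  node 41: h_left=0, h_right=0, diff=0 [OK], height=1
  node 37: h_left=2, h_right=1, diff=1 [OK], height=3
All nodes satisfy the balance condition.
Result: Balanced


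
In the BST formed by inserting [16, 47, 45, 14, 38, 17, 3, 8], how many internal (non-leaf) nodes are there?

Tree built from: [16, 47, 45, 14, 38, 17, 3, 8]
Tree (level-order array): [16, 14, 47, 3, None, 45, None, None, 8, 38, None, None, None, 17]
Rule: An internal node has at least one child.
Per-node child counts:
  node 16: 2 child(ren)
  node 14: 1 child(ren)
  node 3: 1 child(ren)
  node 8: 0 child(ren)
  node 47: 1 child(ren)
  node 45: 1 child(ren)
  node 38: 1 child(ren)
  node 17: 0 child(ren)
Matching nodes: [16, 14, 3, 47, 45, 38]
Count of internal (non-leaf) nodes: 6


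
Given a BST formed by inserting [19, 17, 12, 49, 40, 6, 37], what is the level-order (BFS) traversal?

Tree insertion order: [19, 17, 12, 49, 40, 6, 37]
Tree (level-order array): [19, 17, 49, 12, None, 40, None, 6, None, 37]
BFS from the root, enqueuing left then right child of each popped node:
  queue [19] -> pop 19, enqueue [17, 49], visited so far: [19]
  queue [17, 49] -> pop 17, enqueue [12], visited so far: [19, 17]
  queue [49, 12] -> pop 49, enqueue [40], visited so far: [19, 17, 49]
  queue [12, 40] -> pop 12, enqueue [6], visited so far: [19, 17, 49, 12]
  queue [40, 6] -> pop 40, enqueue [37], visited so far: [19, 17, 49, 12, 40]
  queue [6, 37] -> pop 6, enqueue [none], visited so far: [19, 17, 49, 12, 40, 6]
  queue [37] -> pop 37, enqueue [none], visited so far: [19, 17, 49, 12, 40, 6, 37]
Result: [19, 17, 49, 12, 40, 6, 37]


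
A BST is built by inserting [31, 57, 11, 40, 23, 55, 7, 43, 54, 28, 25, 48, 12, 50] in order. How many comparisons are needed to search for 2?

Search path for 2: 31 -> 11 -> 7
Found: False
Comparisons: 3


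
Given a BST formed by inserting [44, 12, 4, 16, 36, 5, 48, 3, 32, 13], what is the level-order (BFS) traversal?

Tree insertion order: [44, 12, 4, 16, 36, 5, 48, 3, 32, 13]
Tree (level-order array): [44, 12, 48, 4, 16, None, None, 3, 5, 13, 36, None, None, None, None, None, None, 32]
BFS from the root, enqueuing left then right child of each popped node:
  queue [44] -> pop 44, enqueue [12, 48], visited so far: [44]
  queue [12, 48] -> pop 12, enqueue [4, 16], visited so far: [44, 12]
  queue [48, 4, 16] -> pop 48, enqueue [none], visited so far: [44, 12, 48]
  queue [4, 16] -> pop 4, enqueue [3, 5], visited so far: [44, 12, 48, 4]
  queue [16, 3, 5] -> pop 16, enqueue [13, 36], visited so far: [44, 12, 48, 4, 16]
  queue [3, 5, 13, 36] -> pop 3, enqueue [none], visited so far: [44, 12, 48, 4, 16, 3]
  queue [5, 13, 36] -> pop 5, enqueue [none], visited so far: [44, 12, 48, 4, 16, 3, 5]
  queue [13, 36] -> pop 13, enqueue [none], visited so far: [44, 12, 48, 4, 16, 3, 5, 13]
  queue [36] -> pop 36, enqueue [32], visited so far: [44, 12, 48, 4, 16, 3, 5, 13, 36]
  queue [32] -> pop 32, enqueue [none], visited so far: [44, 12, 48, 4, 16, 3, 5, 13, 36, 32]
Result: [44, 12, 48, 4, 16, 3, 5, 13, 36, 32]


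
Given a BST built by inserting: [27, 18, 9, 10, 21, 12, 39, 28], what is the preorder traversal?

Tree insertion order: [27, 18, 9, 10, 21, 12, 39, 28]
Tree (level-order array): [27, 18, 39, 9, 21, 28, None, None, 10, None, None, None, None, None, 12]
Preorder traversal: [27, 18, 9, 10, 12, 21, 39, 28]


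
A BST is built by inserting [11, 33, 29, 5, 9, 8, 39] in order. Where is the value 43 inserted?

Starting tree (level order): [11, 5, 33, None, 9, 29, 39, 8]
Insertion path: 11 -> 33 -> 39
Result: insert 43 as right child of 39
Final tree (level order): [11, 5, 33, None, 9, 29, 39, 8, None, None, None, None, 43]


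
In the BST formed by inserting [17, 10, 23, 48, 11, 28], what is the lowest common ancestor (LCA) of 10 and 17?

Tree insertion order: [17, 10, 23, 48, 11, 28]
Tree (level-order array): [17, 10, 23, None, 11, None, 48, None, None, 28]
In a BST, the LCA of p=10, q=17 is the first node v on the
root-to-leaf path with p <= v <= q (go left if both < v, right if both > v).
Walk from root:
  at 17: 10 <= 17 <= 17, this is the LCA
LCA = 17


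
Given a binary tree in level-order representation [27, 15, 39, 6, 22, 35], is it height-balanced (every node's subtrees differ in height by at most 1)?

Tree (level-order array): [27, 15, 39, 6, 22, 35]
Definition: a tree is height-balanced if, at every node, |h(left) - h(right)| <= 1 (empty subtree has height -1).
Bottom-up per-node check:
  node 6: h_left=-1, h_right=-1, diff=0 [OK], height=0
  node 22: h_left=-1, h_right=-1, diff=0 [OK], height=0
  node 15: h_left=0, h_right=0, diff=0 [OK], height=1
  node 35: h_left=-1, h_right=-1, diff=0 [OK], height=0
  node 39: h_left=0, h_right=-1, diff=1 [OK], height=1
  node 27: h_left=1, h_right=1, diff=0 [OK], height=2
All nodes satisfy the balance condition.
Result: Balanced


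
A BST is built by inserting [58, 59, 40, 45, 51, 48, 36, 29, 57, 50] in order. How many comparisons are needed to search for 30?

Search path for 30: 58 -> 40 -> 36 -> 29
Found: False
Comparisons: 4


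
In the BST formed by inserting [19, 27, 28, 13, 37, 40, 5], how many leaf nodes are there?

Tree built from: [19, 27, 28, 13, 37, 40, 5]
Tree (level-order array): [19, 13, 27, 5, None, None, 28, None, None, None, 37, None, 40]
Rule: A leaf has 0 children.
Per-node child counts:
  node 19: 2 child(ren)
  node 13: 1 child(ren)
  node 5: 0 child(ren)
  node 27: 1 child(ren)
  node 28: 1 child(ren)
  node 37: 1 child(ren)
  node 40: 0 child(ren)
Matching nodes: [5, 40]
Count of leaf nodes: 2


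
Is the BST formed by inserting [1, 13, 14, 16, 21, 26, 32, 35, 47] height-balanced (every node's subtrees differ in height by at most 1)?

Tree (level-order array): [1, None, 13, None, 14, None, 16, None, 21, None, 26, None, 32, None, 35, None, 47]
Definition: a tree is height-balanced if, at every node, |h(left) - h(right)| <= 1 (empty subtree has height -1).
Bottom-up per-node check:
  node 47: h_left=-1, h_right=-1, diff=0 [OK], height=0
  node 35: h_left=-1, h_right=0, diff=1 [OK], height=1
  node 32: h_left=-1, h_right=1, diff=2 [FAIL (|-1-1|=2 > 1)], height=2
  node 26: h_left=-1, h_right=2, diff=3 [FAIL (|-1-2|=3 > 1)], height=3
  node 21: h_left=-1, h_right=3, diff=4 [FAIL (|-1-3|=4 > 1)], height=4
  node 16: h_left=-1, h_right=4, diff=5 [FAIL (|-1-4|=5 > 1)], height=5
  node 14: h_left=-1, h_right=5, diff=6 [FAIL (|-1-5|=6 > 1)], height=6
  node 13: h_left=-1, h_right=6, diff=7 [FAIL (|-1-6|=7 > 1)], height=7
  node 1: h_left=-1, h_right=7, diff=8 [FAIL (|-1-7|=8 > 1)], height=8
Node 32 violates the condition: |-1 - 1| = 2 > 1.
Result: Not balanced


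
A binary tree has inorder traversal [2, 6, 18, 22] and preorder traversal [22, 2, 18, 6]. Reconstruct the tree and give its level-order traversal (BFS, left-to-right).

Inorder:  [2, 6, 18, 22]
Preorder: [22, 2, 18, 6]
Algorithm: preorder visits root first, so consume preorder in order;
for each root, split the current inorder slice at that value into
left-subtree inorder and right-subtree inorder, then recurse.
Recursive splits:
  root=22; inorder splits into left=[2, 6, 18], right=[]
  root=2; inorder splits into left=[], right=[6, 18]
  root=18; inorder splits into left=[6], right=[]
  root=6; inorder splits into left=[], right=[]
Reconstructed level-order: [22, 2, 18, 6]


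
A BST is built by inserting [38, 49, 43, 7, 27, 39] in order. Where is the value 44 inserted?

Starting tree (level order): [38, 7, 49, None, 27, 43, None, None, None, 39]
Insertion path: 38 -> 49 -> 43
Result: insert 44 as right child of 43
Final tree (level order): [38, 7, 49, None, 27, 43, None, None, None, 39, 44]


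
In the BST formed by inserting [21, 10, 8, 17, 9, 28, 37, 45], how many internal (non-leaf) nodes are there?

Tree built from: [21, 10, 8, 17, 9, 28, 37, 45]
Tree (level-order array): [21, 10, 28, 8, 17, None, 37, None, 9, None, None, None, 45]
Rule: An internal node has at least one child.
Per-node child counts:
  node 21: 2 child(ren)
  node 10: 2 child(ren)
  node 8: 1 child(ren)
  node 9: 0 child(ren)
  node 17: 0 child(ren)
  node 28: 1 child(ren)
  node 37: 1 child(ren)
  node 45: 0 child(ren)
Matching nodes: [21, 10, 8, 28, 37]
Count of internal (non-leaf) nodes: 5


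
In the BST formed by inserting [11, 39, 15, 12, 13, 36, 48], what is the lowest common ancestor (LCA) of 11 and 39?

Tree insertion order: [11, 39, 15, 12, 13, 36, 48]
Tree (level-order array): [11, None, 39, 15, 48, 12, 36, None, None, None, 13]
In a BST, the LCA of p=11, q=39 is the first node v on the
root-to-leaf path with p <= v <= q (go left if both < v, right if both > v).
Walk from root:
  at 11: 11 <= 11 <= 39, this is the LCA
LCA = 11


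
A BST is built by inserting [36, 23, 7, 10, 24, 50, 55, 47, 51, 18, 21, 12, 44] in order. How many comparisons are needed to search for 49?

Search path for 49: 36 -> 50 -> 47
Found: False
Comparisons: 3


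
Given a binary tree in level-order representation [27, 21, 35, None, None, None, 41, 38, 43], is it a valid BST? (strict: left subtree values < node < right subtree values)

Level-order array: [27, 21, 35, None, None, None, 41, 38, 43]
Validate using subtree bounds (lo, hi): at each node, require lo < value < hi,
then recurse left with hi=value and right with lo=value.
Preorder trace (stopping at first violation):
  at node 27 with bounds (-inf, +inf): OK
  at node 21 with bounds (-inf, 27): OK
  at node 35 with bounds (27, +inf): OK
  at node 41 with bounds (35, +inf): OK
  at node 38 with bounds (35, 41): OK
  at node 43 with bounds (41, +inf): OK
No violation found at any node.
Result: Valid BST


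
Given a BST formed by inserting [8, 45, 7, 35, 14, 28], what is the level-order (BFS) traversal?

Tree insertion order: [8, 45, 7, 35, 14, 28]
Tree (level-order array): [8, 7, 45, None, None, 35, None, 14, None, None, 28]
BFS from the root, enqueuing left then right child of each popped node:
  queue [8] -> pop 8, enqueue [7, 45], visited so far: [8]
  queue [7, 45] -> pop 7, enqueue [none], visited so far: [8, 7]
  queue [45] -> pop 45, enqueue [35], visited so far: [8, 7, 45]
  queue [35] -> pop 35, enqueue [14], visited so far: [8, 7, 45, 35]
  queue [14] -> pop 14, enqueue [28], visited so far: [8, 7, 45, 35, 14]
  queue [28] -> pop 28, enqueue [none], visited so far: [8, 7, 45, 35, 14, 28]
Result: [8, 7, 45, 35, 14, 28]


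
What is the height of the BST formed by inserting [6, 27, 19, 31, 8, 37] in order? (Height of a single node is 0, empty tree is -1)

Insertion order: [6, 27, 19, 31, 8, 37]
Tree (level-order array): [6, None, 27, 19, 31, 8, None, None, 37]
Compute height bottom-up (empty subtree = -1):
  height(8) = 1 + max(-1, -1) = 0
  height(19) = 1 + max(0, -1) = 1
  height(37) = 1 + max(-1, -1) = 0
  height(31) = 1 + max(-1, 0) = 1
  height(27) = 1 + max(1, 1) = 2
  height(6) = 1 + max(-1, 2) = 3
Height = 3


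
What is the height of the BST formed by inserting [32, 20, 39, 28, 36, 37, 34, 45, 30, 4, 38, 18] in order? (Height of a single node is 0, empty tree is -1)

Insertion order: [32, 20, 39, 28, 36, 37, 34, 45, 30, 4, 38, 18]
Tree (level-order array): [32, 20, 39, 4, 28, 36, 45, None, 18, None, 30, 34, 37, None, None, None, None, None, None, None, None, None, 38]
Compute height bottom-up (empty subtree = -1):
  height(18) = 1 + max(-1, -1) = 0
  height(4) = 1 + max(-1, 0) = 1
  height(30) = 1 + max(-1, -1) = 0
  height(28) = 1 + max(-1, 0) = 1
  height(20) = 1 + max(1, 1) = 2
  height(34) = 1 + max(-1, -1) = 0
  height(38) = 1 + max(-1, -1) = 0
  height(37) = 1 + max(-1, 0) = 1
  height(36) = 1 + max(0, 1) = 2
  height(45) = 1 + max(-1, -1) = 0
  height(39) = 1 + max(2, 0) = 3
  height(32) = 1 + max(2, 3) = 4
Height = 4


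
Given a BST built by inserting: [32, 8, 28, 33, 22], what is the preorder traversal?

Tree insertion order: [32, 8, 28, 33, 22]
Tree (level-order array): [32, 8, 33, None, 28, None, None, 22]
Preorder traversal: [32, 8, 28, 22, 33]


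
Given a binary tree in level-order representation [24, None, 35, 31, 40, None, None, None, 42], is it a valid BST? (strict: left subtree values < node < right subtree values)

Level-order array: [24, None, 35, 31, 40, None, None, None, 42]
Validate using subtree bounds (lo, hi): at each node, require lo < value < hi,
then recurse left with hi=value and right with lo=value.
Preorder trace (stopping at first violation):
  at node 24 with bounds (-inf, +inf): OK
  at node 35 with bounds (24, +inf): OK
  at node 31 with bounds (24, 35): OK
  at node 40 with bounds (35, +inf): OK
  at node 42 with bounds (40, +inf): OK
No violation found at any node.
Result: Valid BST


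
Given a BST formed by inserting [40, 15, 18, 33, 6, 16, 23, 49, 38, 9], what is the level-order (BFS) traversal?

Tree insertion order: [40, 15, 18, 33, 6, 16, 23, 49, 38, 9]
Tree (level-order array): [40, 15, 49, 6, 18, None, None, None, 9, 16, 33, None, None, None, None, 23, 38]
BFS from the root, enqueuing left then right child of each popped node:
  queue [40] -> pop 40, enqueue [15, 49], visited so far: [40]
  queue [15, 49] -> pop 15, enqueue [6, 18], visited so far: [40, 15]
  queue [49, 6, 18] -> pop 49, enqueue [none], visited so far: [40, 15, 49]
  queue [6, 18] -> pop 6, enqueue [9], visited so far: [40, 15, 49, 6]
  queue [18, 9] -> pop 18, enqueue [16, 33], visited so far: [40, 15, 49, 6, 18]
  queue [9, 16, 33] -> pop 9, enqueue [none], visited so far: [40, 15, 49, 6, 18, 9]
  queue [16, 33] -> pop 16, enqueue [none], visited so far: [40, 15, 49, 6, 18, 9, 16]
  queue [33] -> pop 33, enqueue [23, 38], visited so far: [40, 15, 49, 6, 18, 9, 16, 33]
  queue [23, 38] -> pop 23, enqueue [none], visited so far: [40, 15, 49, 6, 18, 9, 16, 33, 23]
  queue [38] -> pop 38, enqueue [none], visited so far: [40, 15, 49, 6, 18, 9, 16, 33, 23, 38]
Result: [40, 15, 49, 6, 18, 9, 16, 33, 23, 38]


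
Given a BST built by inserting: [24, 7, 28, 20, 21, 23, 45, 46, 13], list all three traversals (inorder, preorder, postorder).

Tree insertion order: [24, 7, 28, 20, 21, 23, 45, 46, 13]
Tree (level-order array): [24, 7, 28, None, 20, None, 45, 13, 21, None, 46, None, None, None, 23]
Inorder (L, root, R): [7, 13, 20, 21, 23, 24, 28, 45, 46]
Preorder (root, L, R): [24, 7, 20, 13, 21, 23, 28, 45, 46]
Postorder (L, R, root): [13, 23, 21, 20, 7, 46, 45, 28, 24]


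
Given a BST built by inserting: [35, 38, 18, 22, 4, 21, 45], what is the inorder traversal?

Tree insertion order: [35, 38, 18, 22, 4, 21, 45]
Tree (level-order array): [35, 18, 38, 4, 22, None, 45, None, None, 21]
Inorder traversal: [4, 18, 21, 22, 35, 38, 45]


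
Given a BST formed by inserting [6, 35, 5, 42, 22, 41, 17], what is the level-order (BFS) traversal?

Tree insertion order: [6, 35, 5, 42, 22, 41, 17]
Tree (level-order array): [6, 5, 35, None, None, 22, 42, 17, None, 41]
BFS from the root, enqueuing left then right child of each popped node:
  queue [6] -> pop 6, enqueue [5, 35], visited so far: [6]
  queue [5, 35] -> pop 5, enqueue [none], visited so far: [6, 5]
  queue [35] -> pop 35, enqueue [22, 42], visited so far: [6, 5, 35]
  queue [22, 42] -> pop 22, enqueue [17], visited so far: [6, 5, 35, 22]
  queue [42, 17] -> pop 42, enqueue [41], visited so far: [6, 5, 35, 22, 42]
  queue [17, 41] -> pop 17, enqueue [none], visited so far: [6, 5, 35, 22, 42, 17]
  queue [41] -> pop 41, enqueue [none], visited so far: [6, 5, 35, 22, 42, 17, 41]
Result: [6, 5, 35, 22, 42, 17, 41]


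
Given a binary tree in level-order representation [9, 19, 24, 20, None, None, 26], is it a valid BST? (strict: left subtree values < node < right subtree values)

Level-order array: [9, 19, 24, 20, None, None, 26]
Validate using subtree bounds (lo, hi): at each node, require lo < value < hi,
then recurse left with hi=value and right with lo=value.
Preorder trace (stopping at first violation):
  at node 9 with bounds (-inf, +inf): OK
  at node 19 with bounds (-inf, 9): VIOLATION
Node 19 violates its bound: not (-inf < 19 < 9).
Result: Not a valid BST


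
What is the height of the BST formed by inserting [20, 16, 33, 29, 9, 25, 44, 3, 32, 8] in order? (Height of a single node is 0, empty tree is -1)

Insertion order: [20, 16, 33, 29, 9, 25, 44, 3, 32, 8]
Tree (level-order array): [20, 16, 33, 9, None, 29, 44, 3, None, 25, 32, None, None, None, 8]
Compute height bottom-up (empty subtree = -1):
  height(8) = 1 + max(-1, -1) = 0
  height(3) = 1 + max(-1, 0) = 1
  height(9) = 1 + max(1, -1) = 2
  height(16) = 1 + max(2, -1) = 3
  height(25) = 1 + max(-1, -1) = 0
  height(32) = 1 + max(-1, -1) = 0
  height(29) = 1 + max(0, 0) = 1
  height(44) = 1 + max(-1, -1) = 0
  height(33) = 1 + max(1, 0) = 2
  height(20) = 1 + max(3, 2) = 4
Height = 4


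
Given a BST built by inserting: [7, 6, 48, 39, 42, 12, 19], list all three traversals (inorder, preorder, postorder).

Tree insertion order: [7, 6, 48, 39, 42, 12, 19]
Tree (level-order array): [7, 6, 48, None, None, 39, None, 12, 42, None, 19]
Inorder (L, root, R): [6, 7, 12, 19, 39, 42, 48]
Preorder (root, L, R): [7, 6, 48, 39, 12, 19, 42]
Postorder (L, R, root): [6, 19, 12, 42, 39, 48, 7]


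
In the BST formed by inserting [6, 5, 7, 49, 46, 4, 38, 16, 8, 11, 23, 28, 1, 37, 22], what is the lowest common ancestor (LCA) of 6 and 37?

Tree insertion order: [6, 5, 7, 49, 46, 4, 38, 16, 8, 11, 23, 28, 1, 37, 22]
Tree (level-order array): [6, 5, 7, 4, None, None, 49, 1, None, 46, None, None, None, 38, None, 16, None, 8, 23, None, 11, 22, 28, None, None, None, None, None, 37]
In a BST, the LCA of p=6, q=37 is the first node v on the
root-to-leaf path with p <= v <= q (go left if both < v, right if both > v).
Walk from root:
  at 6: 6 <= 6 <= 37, this is the LCA
LCA = 6


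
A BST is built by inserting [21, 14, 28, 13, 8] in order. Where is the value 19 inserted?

Starting tree (level order): [21, 14, 28, 13, None, None, None, 8]
Insertion path: 21 -> 14
Result: insert 19 as right child of 14
Final tree (level order): [21, 14, 28, 13, 19, None, None, 8]


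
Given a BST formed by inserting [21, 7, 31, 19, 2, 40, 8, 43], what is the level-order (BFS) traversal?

Tree insertion order: [21, 7, 31, 19, 2, 40, 8, 43]
Tree (level-order array): [21, 7, 31, 2, 19, None, 40, None, None, 8, None, None, 43]
BFS from the root, enqueuing left then right child of each popped node:
  queue [21] -> pop 21, enqueue [7, 31], visited so far: [21]
  queue [7, 31] -> pop 7, enqueue [2, 19], visited so far: [21, 7]
  queue [31, 2, 19] -> pop 31, enqueue [40], visited so far: [21, 7, 31]
  queue [2, 19, 40] -> pop 2, enqueue [none], visited so far: [21, 7, 31, 2]
  queue [19, 40] -> pop 19, enqueue [8], visited so far: [21, 7, 31, 2, 19]
  queue [40, 8] -> pop 40, enqueue [43], visited so far: [21, 7, 31, 2, 19, 40]
  queue [8, 43] -> pop 8, enqueue [none], visited so far: [21, 7, 31, 2, 19, 40, 8]
  queue [43] -> pop 43, enqueue [none], visited so far: [21, 7, 31, 2, 19, 40, 8, 43]
Result: [21, 7, 31, 2, 19, 40, 8, 43]


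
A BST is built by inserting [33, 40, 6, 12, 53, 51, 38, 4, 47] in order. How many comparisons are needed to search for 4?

Search path for 4: 33 -> 6 -> 4
Found: True
Comparisons: 3


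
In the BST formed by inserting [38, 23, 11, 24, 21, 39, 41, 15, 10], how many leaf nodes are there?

Tree built from: [38, 23, 11, 24, 21, 39, 41, 15, 10]
Tree (level-order array): [38, 23, 39, 11, 24, None, 41, 10, 21, None, None, None, None, None, None, 15]
Rule: A leaf has 0 children.
Per-node child counts:
  node 38: 2 child(ren)
  node 23: 2 child(ren)
  node 11: 2 child(ren)
  node 10: 0 child(ren)
  node 21: 1 child(ren)
  node 15: 0 child(ren)
  node 24: 0 child(ren)
  node 39: 1 child(ren)
  node 41: 0 child(ren)
Matching nodes: [10, 15, 24, 41]
Count of leaf nodes: 4


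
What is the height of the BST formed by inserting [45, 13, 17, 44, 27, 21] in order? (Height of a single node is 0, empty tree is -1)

Insertion order: [45, 13, 17, 44, 27, 21]
Tree (level-order array): [45, 13, None, None, 17, None, 44, 27, None, 21]
Compute height bottom-up (empty subtree = -1):
  height(21) = 1 + max(-1, -1) = 0
  height(27) = 1 + max(0, -1) = 1
  height(44) = 1 + max(1, -1) = 2
  height(17) = 1 + max(-1, 2) = 3
  height(13) = 1 + max(-1, 3) = 4
  height(45) = 1 + max(4, -1) = 5
Height = 5


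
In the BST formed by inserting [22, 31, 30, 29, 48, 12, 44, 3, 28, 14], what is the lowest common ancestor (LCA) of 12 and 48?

Tree insertion order: [22, 31, 30, 29, 48, 12, 44, 3, 28, 14]
Tree (level-order array): [22, 12, 31, 3, 14, 30, 48, None, None, None, None, 29, None, 44, None, 28]
In a BST, the LCA of p=12, q=48 is the first node v on the
root-to-leaf path with p <= v <= q (go left if both < v, right if both > v).
Walk from root:
  at 22: 12 <= 22 <= 48, this is the LCA
LCA = 22


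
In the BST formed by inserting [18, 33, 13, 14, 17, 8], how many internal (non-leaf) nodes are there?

Tree built from: [18, 33, 13, 14, 17, 8]
Tree (level-order array): [18, 13, 33, 8, 14, None, None, None, None, None, 17]
Rule: An internal node has at least one child.
Per-node child counts:
  node 18: 2 child(ren)
  node 13: 2 child(ren)
  node 8: 0 child(ren)
  node 14: 1 child(ren)
  node 17: 0 child(ren)
  node 33: 0 child(ren)
Matching nodes: [18, 13, 14]
Count of internal (non-leaf) nodes: 3


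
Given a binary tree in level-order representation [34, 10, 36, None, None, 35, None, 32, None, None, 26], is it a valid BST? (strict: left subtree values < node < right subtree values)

Level-order array: [34, 10, 36, None, None, 35, None, 32, None, None, 26]
Validate using subtree bounds (lo, hi): at each node, require lo < value < hi,
then recurse left with hi=value and right with lo=value.
Preorder trace (stopping at first violation):
  at node 34 with bounds (-inf, +inf): OK
  at node 10 with bounds (-inf, 34): OK
  at node 36 with bounds (34, +inf): OK
  at node 35 with bounds (34, 36): OK
  at node 32 with bounds (34, 35): VIOLATION
Node 32 violates its bound: not (34 < 32 < 35).
Result: Not a valid BST


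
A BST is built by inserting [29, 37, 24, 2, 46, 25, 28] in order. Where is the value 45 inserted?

Starting tree (level order): [29, 24, 37, 2, 25, None, 46, None, None, None, 28]
Insertion path: 29 -> 37 -> 46
Result: insert 45 as left child of 46
Final tree (level order): [29, 24, 37, 2, 25, None, 46, None, None, None, 28, 45]


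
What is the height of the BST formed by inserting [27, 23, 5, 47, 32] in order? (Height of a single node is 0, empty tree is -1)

Insertion order: [27, 23, 5, 47, 32]
Tree (level-order array): [27, 23, 47, 5, None, 32]
Compute height bottom-up (empty subtree = -1):
  height(5) = 1 + max(-1, -1) = 0
  height(23) = 1 + max(0, -1) = 1
  height(32) = 1 + max(-1, -1) = 0
  height(47) = 1 + max(0, -1) = 1
  height(27) = 1 + max(1, 1) = 2
Height = 2


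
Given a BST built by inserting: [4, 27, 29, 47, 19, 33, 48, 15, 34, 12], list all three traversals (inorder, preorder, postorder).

Tree insertion order: [4, 27, 29, 47, 19, 33, 48, 15, 34, 12]
Tree (level-order array): [4, None, 27, 19, 29, 15, None, None, 47, 12, None, 33, 48, None, None, None, 34]
Inorder (L, root, R): [4, 12, 15, 19, 27, 29, 33, 34, 47, 48]
Preorder (root, L, R): [4, 27, 19, 15, 12, 29, 47, 33, 34, 48]
Postorder (L, R, root): [12, 15, 19, 34, 33, 48, 47, 29, 27, 4]


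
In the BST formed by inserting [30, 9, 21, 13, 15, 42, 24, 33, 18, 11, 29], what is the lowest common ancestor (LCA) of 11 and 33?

Tree insertion order: [30, 9, 21, 13, 15, 42, 24, 33, 18, 11, 29]
Tree (level-order array): [30, 9, 42, None, 21, 33, None, 13, 24, None, None, 11, 15, None, 29, None, None, None, 18]
In a BST, the LCA of p=11, q=33 is the first node v on the
root-to-leaf path with p <= v <= q (go left if both < v, right if both > v).
Walk from root:
  at 30: 11 <= 30 <= 33, this is the LCA
LCA = 30


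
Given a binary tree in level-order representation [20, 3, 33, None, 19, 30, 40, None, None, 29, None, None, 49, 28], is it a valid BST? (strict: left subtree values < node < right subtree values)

Level-order array: [20, 3, 33, None, 19, 30, 40, None, None, 29, None, None, 49, 28]
Validate using subtree bounds (lo, hi): at each node, require lo < value < hi,
then recurse left with hi=value and right with lo=value.
Preorder trace (stopping at first violation):
  at node 20 with bounds (-inf, +inf): OK
  at node 3 with bounds (-inf, 20): OK
  at node 19 with bounds (3, 20): OK
  at node 33 with bounds (20, +inf): OK
  at node 30 with bounds (20, 33): OK
  at node 29 with bounds (20, 30): OK
  at node 28 with bounds (20, 29): OK
  at node 40 with bounds (33, +inf): OK
  at node 49 with bounds (40, +inf): OK
No violation found at any node.
Result: Valid BST


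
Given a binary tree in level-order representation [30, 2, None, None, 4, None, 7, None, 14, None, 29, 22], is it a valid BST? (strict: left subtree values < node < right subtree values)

Level-order array: [30, 2, None, None, 4, None, 7, None, 14, None, 29, 22]
Validate using subtree bounds (lo, hi): at each node, require lo < value < hi,
then recurse left with hi=value and right with lo=value.
Preorder trace (stopping at first violation):
  at node 30 with bounds (-inf, +inf): OK
  at node 2 with bounds (-inf, 30): OK
  at node 4 with bounds (2, 30): OK
  at node 7 with bounds (4, 30): OK
  at node 14 with bounds (7, 30): OK
  at node 29 with bounds (14, 30): OK
  at node 22 with bounds (14, 29): OK
No violation found at any node.
Result: Valid BST


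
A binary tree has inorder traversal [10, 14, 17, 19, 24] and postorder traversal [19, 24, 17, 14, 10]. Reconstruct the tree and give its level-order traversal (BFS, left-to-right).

Inorder:   [10, 14, 17, 19, 24]
Postorder: [19, 24, 17, 14, 10]
Algorithm: postorder visits root last, so walk postorder right-to-left;
each value is the root of the current inorder slice — split it at that
value, recurse on the right subtree first, then the left.
Recursive splits:
  root=10; inorder splits into left=[], right=[14, 17, 19, 24]
  root=14; inorder splits into left=[], right=[17, 19, 24]
  root=17; inorder splits into left=[], right=[19, 24]
  root=24; inorder splits into left=[19], right=[]
  root=19; inorder splits into left=[], right=[]
Reconstructed level-order: [10, 14, 17, 24, 19]


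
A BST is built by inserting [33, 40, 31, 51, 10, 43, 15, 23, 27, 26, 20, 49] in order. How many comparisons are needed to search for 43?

Search path for 43: 33 -> 40 -> 51 -> 43
Found: True
Comparisons: 4


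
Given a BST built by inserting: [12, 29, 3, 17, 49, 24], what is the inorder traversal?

Tree insertion order: [12, 29, 3, 17, 49, 24]
Tree (level-order array): [12, 3, 29, None, None, 17, 49, None, 24]
Inorder traversal: [3, 12, 17, 24, 29, 49]


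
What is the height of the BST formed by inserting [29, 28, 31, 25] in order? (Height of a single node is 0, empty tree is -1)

Insertion order: [29, 28, 31, 25]
Tree (level-order array): [29, 28, 31, 25]
Compute height bottom-up (empty subtree = -1):
  height(25) = 1 + max(-1, -1) = 0
  height(28) = 1 + max(0, -1) = 1
  height(31) = 1 + max(-1, -1) = 0
  height(29) = 1 + max(1, 0) = 2
Height = 2


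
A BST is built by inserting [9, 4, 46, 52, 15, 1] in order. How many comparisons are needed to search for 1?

Search path for 1: 9 -> 4 -> 1
Found: True
Comparisons: 3


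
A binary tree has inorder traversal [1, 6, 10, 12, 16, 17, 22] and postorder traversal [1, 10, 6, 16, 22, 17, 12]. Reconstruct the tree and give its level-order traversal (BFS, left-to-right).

Inorder:   [1, 6, 10, 12, 16, 17, 22]
Postorder: [1, 10, 6, 16, 22, 17, 12]
Algorithm: postorder visits root last, so walk postorder right-to-left;
each value is the root of the current inorder slice — split it at that
value, recurse on the right subtree first, then the left.
Recursive splits:
  root=12; inorder splits into left=[1, 6, 10], right=[16, 17, 22]
  root=17; inorder splits into left=[16], right=[22]
  root=22; inorder splits into left=[], right=[]
  root=16; inorder splits into left=[], right=[]
  root=6; inorder splits into left=[1], right=[10]
  root=10; inorder splits into left=[], right=[]
  root=1; inorder splits into left=[], right=[]
Reconstructed level-order: [12, 6, 17, 1, 10, 16, 22]


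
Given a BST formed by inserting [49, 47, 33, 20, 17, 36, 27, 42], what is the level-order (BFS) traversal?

Tree insertion order: [49, 47, 33, 20, 17, 36, 27, 42]
Tree (level-order array): [49, 47, None, 33, None, 20, 36, 17, 27, None, 42]
BFS from the root, enqueuing left then right child of each popped node:
  queue [49] -> pop 49, enqueue [47], visited so far: [49]
  queue [47] -> pop 47, enqueue [33], visited so far: [49, 47]
  queue [33] -> pop 33, enqueue [20, 36], visited so far: [49, 47, 33]
  queue [20, 36] -> pop 20, enqueue [17, 27], visited so far: [49, 47, 33, 20]
  queue [36, 17, 27] -> pop 36, enqueue [42], visited so far: [49, 47, 33, 20, 36]
  queue [17, 27, 42] -> pop 17, enqueue [none], visited so far: [49, 47, 33, 20, 36, 17]
  queue [27, 42] -> pop 27, enqueue [none], visited so far: [49, 47, 33, 20, 36, 17, 27]
  queue [42] -> pop 42, enqueue [none], visited so far: [49, 47, 33, 20, 36, 17, 27, 42]
Result: [49, 47, 33, 20, 36, 17, 27, 42]


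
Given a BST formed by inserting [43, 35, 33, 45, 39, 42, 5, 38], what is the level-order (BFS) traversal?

Tree insertion order: [43, 35, 33, 45, 39, 42, 5, 38]
Tree (level-order array): [43, 35, 45, 33, 39, None, None, 5, None, 38, 42]
BFS from the root, enqueuing left then right child of each popped node:
  queue [43] -> pop 43, enqueue [35, 45], visited so far: [43]
  queue [35, 45] -> pop 35, enqueue [33, 39], visited so far: [43, 35]
  queue [45, 33, 39] -> pop 45, enqueue [none], visited so far: [43, 35, 45]
  queue [33, 39] -> pop 33, enqueue [5], visited so far: [43, 35, 45, 33]
  queue [39, 5] -> pop 39, enqueue [38, 42], visited so far: [43, 35, 45, 33, 39]
  queue [5, 38, 42] -> pop 5, enqueue [none], visited so far: [43, 35, 45, 33, 39, 5]
  queue [38, 42] -> pop 38, enqueue [none], visited so far: [43, 35, 45, 33, 39, 5, 38]
  queue [42] -> pop 42, enqueue [none], visited so far: [43, 35, 45, 33, 39, 5, 38, 42]
Result: [43, 35, 45, 33, 39, 5, 38, 42]


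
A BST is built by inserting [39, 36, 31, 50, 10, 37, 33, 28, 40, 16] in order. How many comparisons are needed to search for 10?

Search path for 10: 39 -> 36 -> 31 -> 10
Found: True
Comparisons: 4


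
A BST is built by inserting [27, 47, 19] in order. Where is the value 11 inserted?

Starting tree (level order): [27, 19, 47]
Insertion path: 27 -> 19
Result: insert 11 as left child of 19
Final tree (level order): [27, 19, 47, 11]


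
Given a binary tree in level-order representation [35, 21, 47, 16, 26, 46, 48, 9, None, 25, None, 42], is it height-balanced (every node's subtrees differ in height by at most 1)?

Tree (level-order array): [35, 21, 47, 16, 26, 46, 48, 9, None, 25, None, 42]
Definition: a tree is height-balanced if, at every node, |h(left) - h(right)| <= 1 (empty subtree has height -1).
Bottom-up per-node check:
  node 9: h_left=-1, h_right=-1, diff=0 [OK], height=0
  node 16: h_left=0, h_right=-1, diff=1 [OK], height=1
  node 25: h_left=-1, h_right=-1, diff=0 [OK], height=0
  node 26: h_left=0, h_right=-1, diff=1 [OK], height=1
  node 21: h_left=1, h_right=1, diff=0 [OK], height=2
  node 42: h_left=-1, h_right=-1, diff=0 [OK], height=0
  node 46: h_left=0, h_right=-1, diff=1 [OK], height=1
  node 48: h_left=-1, h_right=-1, diff=0 [OK], height=0
  node 47: h_left=1, h_right=0, diff=1 [OK], height=2
  node 35: h_left=2, h_right=2, diff=0 [OK], height=3
All nodes satisfy the balance condition.
Result: Balanced


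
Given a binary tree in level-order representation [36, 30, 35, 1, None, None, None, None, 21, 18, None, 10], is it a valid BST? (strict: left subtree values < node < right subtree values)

Level-order array: [36, 30, 35, 1, None, None, None, None, 21, 18, None, 10]
Validate using subtree bounds (lo, hi): at each node, require lo < value < hi,
then recurse left with hi=value and right with lo=value.
Preorder trace (stopping at first violation):
  at node 36 with bounds (-inf, +inf): OK
  at node 30 with bounds (-inf, 36): OK
  at node 1 with bounds (-inf, 30): OK
  at node 21 with bounds (1, 30): OK
  at node 18 with bounds (1, 21): OK
  at node 10 with bounds (1, 18): OK
  at node 35 with bounds (36, +inf): VIOLATION
Node 35 violates its bound: not (36 < 35 < +inf).
Result: Not a valid BST


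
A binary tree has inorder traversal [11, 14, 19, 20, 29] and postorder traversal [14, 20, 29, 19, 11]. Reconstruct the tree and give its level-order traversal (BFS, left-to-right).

Inorder:   [11, 14, 19, 20, 29]
Postorder: [14, 20, 29, 19, 11]
Algorithm: postorder visits root last, so walk postorder right-to-left;
each value is the root of the current inorder slice — split it at that
value, recurse on the right subtree first, then the left.
Recursive splits:
  root=11; inorder splits into left=[], right=[14, 19, 20, 29]
  root=19; inorder splits into left=[14], right=[20, 29]
  root=29; inorder splits into left=[20], right=[]
  root=20; inorder splits into left=[], right=[]
  root=14; inorder splits into left=[], right=[]
Reconstructed level-order: [11, 19, 14, 29, 20]


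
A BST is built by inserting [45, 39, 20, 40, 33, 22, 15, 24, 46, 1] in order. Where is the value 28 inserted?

Starting tree (level order): [45, 39, 46, 20, 40, None, None, 15, 33, None, None, 1, None, 22, None, None, None, None, 24]
Insertion path: 45 -> 39 -> 20 -> 33 -> 22 -> 24
Result: insert 28 as right child of 24
Final tree (level order): [45, 39, 46, 20, 40, None, None, 15, 33, None, None, 1, None, 22, None, None, None, None, 24, None, 28]


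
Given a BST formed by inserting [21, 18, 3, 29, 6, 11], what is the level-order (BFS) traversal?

Tree insertion order: [21, 18, 3, 29, 6, 11]
Tree (level-order array): [21, 18, 29, 3, None, None, None, None, 6, None, 11]
BFS from the root, enqueuing left then right child of each popped node:
  queue [21] -> pop 21, enqueue [18, 29], visited so far: [21]
  queue [18, 29] -> pop 18, enqueue [3], visited so far: [21, 18]
  queue [29, 3] -> pop 29, enqueue [none], visited so far: [21, 18, 29]
  queue [3] -> pop 3, enqueue [6], visited so far: [21, 18, 29, 3]
  queue [6] -> pop 6, enqueue [11], visited so far: [21, 18, 29, 3, 6]
  queue [11] -> pop 11, enqueue [none], visited so far: [21, 18, 29, 3, 6, 11]
Result: [21, 18, 29, 3, 6, 11]


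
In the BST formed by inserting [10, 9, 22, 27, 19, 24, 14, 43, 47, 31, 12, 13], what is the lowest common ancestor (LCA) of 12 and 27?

Tree insertion order: [10, 9, 22, 27, 19, 24, 14, 43, 47, 31, 12, 13]
Tree (level-order array): [10, 9, 22, None, None, 19, 27, 14, None, 24, 43, 12, None, None, None, 31, 47, None, 13]
In a BST, the LCA of p=12, q=27 is the first node v on the
root-to-leaf path with p <= v <= q (go left if both < v, right if both > v).
Walk from root:
  at 10: both 12 and 27 > 10, go right
  at 22: 12 <= 22 <= 27, this is the LCA
LCA = 22


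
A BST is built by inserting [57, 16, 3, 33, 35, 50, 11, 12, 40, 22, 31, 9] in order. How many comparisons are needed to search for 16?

Search path for 16: 57 -> 16
Found: True
Comparisons: 2


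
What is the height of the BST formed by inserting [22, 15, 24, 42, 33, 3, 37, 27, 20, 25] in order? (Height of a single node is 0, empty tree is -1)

Insertion order: [22, 15, 24, 42, 33, 3, 37, 27, 20, 25]
Tree (level-order array): [22, 15, 24, 3, 20, None, 42, None, None, None, None, 33, None, 27, 37, 25]
Compute height bottom-up (empty subtree = -1):
  height(3) = 1 + max(-1, -1) = 0
  height(20) = 1 + max(-1, -1) = 0
  height(15) = 1 + max(0, 0) = 1
  height(25) = 1 + max(-1, -1) = 0
  height(27) = 1 + max(0, -1) = 1
  height(37) = 1 + max(-1, -1) = 0
  height(33) = 1 + max(1, 0) = 2
  height(42) = 1 + max(2, -1) = 3
  height(24) = 1 + max(-1, 3) = 4
  height(22) = 1 + max(1, 4) = 5
Height = 5


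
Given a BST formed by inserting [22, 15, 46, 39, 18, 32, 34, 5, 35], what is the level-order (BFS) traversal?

Tree insertion order: [22, 15, 46, 39, 18, 32, 34, 5, 35]
Tree (level-order array): [22, 15, 46, 5, 18, 39, None, None, None, None, None, 32, None, None, 34, None, 35]
BFS from the root, enqueuing left then right child of each popped node:
  queue [22] -> pop 22, enqueue [15, 46], visited so far: [22]
  queue [15, 46] -> pop 15, enqueue [5, 18], visited so far: [22, 15]
  queue [46, 5, 18] -> pop 46, enqueue [39], visited so far: [22, 15, 46]
  queue [5, 18, 39] -> pop 5, enqueue [none], visited so far: [22, 15, 46, 5]
  queue [18, 39] -> pop 18, enqueue [none], visited so far: [22, 15, 46, 5, 18]
  queue [39] -> pop 39, enqueue [32], visited so far: [22, 15, 46, 5, 18, 39]
  queue [32] -> pop 32, enqueue [34], visited so far: [22, 15, 46, 5, 18, 39, 32]
  queue [34] -> pop 34, enqueue [35], visited so far: [22, 15, 46, 5, 18, 39, 32, 34]
  queue [35] -> pop 35, enqueue [none], visited so far: [22, 15, 46, 5, 18, 39, 32, 34, 35]
Result: [22, 15, 46, 5, 18, 39, 32, 34, 35]


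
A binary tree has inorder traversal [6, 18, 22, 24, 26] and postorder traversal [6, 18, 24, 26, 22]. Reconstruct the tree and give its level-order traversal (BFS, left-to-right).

Inorder:   [6, 18, 22, 24, 26]
Postorder: [6, 18, 24, 26, 22]
Algorithm: postorder visits root last, so walk postorder right-to-left;
each value is the root of the current inorder slice — split it at that
value, recurse on the right subtree first, then the left.
Recursive splits:
  root=22; inorder splits into left=[6, 18], right=[24, 26]
  root=26; inorder splits into left=[24], right=[]
  root=24; inorder splits into left=[], right=[]
  root=18; inorder splits into left=[6], right=[]
  root=6; inorder splits into left=[], right=[]
Reconstructed level-order: [22, 18, 26, 6, 24]


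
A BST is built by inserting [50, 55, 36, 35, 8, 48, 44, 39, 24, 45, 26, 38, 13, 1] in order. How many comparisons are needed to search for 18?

Search path for 18: 50 -> 36 -> 35 -> 8 -> 24 -> 13
Found: False
Comparisons: 6


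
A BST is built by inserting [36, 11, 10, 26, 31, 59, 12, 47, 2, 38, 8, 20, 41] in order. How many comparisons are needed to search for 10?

Search path for 10: 36 -> 11 -> 10
Found: True
Comparisons: 3


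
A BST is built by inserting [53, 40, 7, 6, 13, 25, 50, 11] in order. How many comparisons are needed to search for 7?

Search path for 7: 53 -> 40 -> 7
Found: True
Comparisons: 3


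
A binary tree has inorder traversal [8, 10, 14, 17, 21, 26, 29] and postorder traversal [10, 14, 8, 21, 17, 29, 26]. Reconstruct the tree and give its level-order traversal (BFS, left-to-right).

Inorder:   [8, 10, 14, 17, 21, 26, 29]
Postorder: [10, 14, 8, 21, 17, 29, 26]
Algorithm: postorder visits root last, so walk postorder right-to-left;
each value is the root of the current inorder slice — split it at that
value, recurse on the right subtree first, then the left.
Recursive splits:
  root=26; inorder splits into left=[8, 10, 14, 17, 21], right=[29]
  root=29; inorder splits into left=[], right=[]
  root=17; inorder splits into left=[8, 10, 14], right=[21]
  root=21; inorder splits into left=[], right=[]
  root=8; inorder splits into left=[], right=[10, 14]
  root=14; inorder splits into left=[10], right=[]
  root=10; inorder splits into left=[], right=[]
Reconstructed level-order: [26, 17, 29, 8, 21, 14, 10]
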